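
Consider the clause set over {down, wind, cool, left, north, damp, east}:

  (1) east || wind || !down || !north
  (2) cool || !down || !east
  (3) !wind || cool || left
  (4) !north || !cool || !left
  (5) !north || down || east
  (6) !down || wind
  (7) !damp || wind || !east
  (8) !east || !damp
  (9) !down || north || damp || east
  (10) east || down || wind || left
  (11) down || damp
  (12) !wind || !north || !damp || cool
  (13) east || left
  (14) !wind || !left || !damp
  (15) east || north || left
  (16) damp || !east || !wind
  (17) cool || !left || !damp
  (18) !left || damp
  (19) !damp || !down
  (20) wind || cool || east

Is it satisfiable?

Yes, satisfiable

Branch on down: set down = false.
(damp) alone gives damp = true.
(!east) alone gives east = false.
(!north) alone gives north = false.
(left) alone gives left = true.
(!wind) alone gives wind = false.
(cool) alone gives cool = true.
This assignment satisfies each clause.
A satisfying assignment: down: false; wind: false; cool: true; left: true; north: false; damp: true; east: false.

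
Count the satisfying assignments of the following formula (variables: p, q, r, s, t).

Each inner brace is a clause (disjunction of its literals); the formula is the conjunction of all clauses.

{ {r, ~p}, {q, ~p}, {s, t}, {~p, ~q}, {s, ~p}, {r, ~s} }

8

There are 2^5 = 32 truth assignments over (p, q, r, s, t).
Split on t. With t = 1, the clauses containing t are satisfied and ~t drops from the rest; 6 of the 2^4 = 16 assignments to the other variables satisfy what remains.
With t = 0, by the same count on the reduced clause set, 2 assignments work.
Total: 6 + 2 = 8.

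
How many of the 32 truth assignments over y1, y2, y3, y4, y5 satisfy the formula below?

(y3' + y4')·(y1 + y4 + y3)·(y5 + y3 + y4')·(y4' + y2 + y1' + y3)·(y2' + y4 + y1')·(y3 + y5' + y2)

There are 2^5 = 32 truth assignments over (y1, y2, y3, y4, y5).
Split on y3. With y3 = 1, the clauses containing y3 are satisfied and y3' drops from the rest; 6 of the 2^4 = 16 assignments to the other variables satisfy what remains.
With y3 = 0, by the same count on the reduced clause set, 3 assignments work.
(One model: y1=F, y2=F, y3=T, y4=F, y5=F.)
Total: 6 + 3 = 9.

9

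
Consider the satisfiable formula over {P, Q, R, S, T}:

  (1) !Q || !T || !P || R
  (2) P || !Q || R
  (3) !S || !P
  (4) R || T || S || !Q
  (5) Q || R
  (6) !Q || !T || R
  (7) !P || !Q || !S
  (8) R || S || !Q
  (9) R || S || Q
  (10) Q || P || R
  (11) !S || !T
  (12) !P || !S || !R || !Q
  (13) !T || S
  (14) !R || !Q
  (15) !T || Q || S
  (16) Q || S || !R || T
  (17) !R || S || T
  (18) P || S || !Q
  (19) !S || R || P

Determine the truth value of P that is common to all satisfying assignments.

False

Suppose P = true.
Unit clause (!S) forces S = false.
Unit clause (!T) forces T = false.
Unit clause (!R) forces R = false.
Unit clause (!Q) forces Q = false.
That conflicts with the unit clause (Q).
So every satisfying assignment has P = False.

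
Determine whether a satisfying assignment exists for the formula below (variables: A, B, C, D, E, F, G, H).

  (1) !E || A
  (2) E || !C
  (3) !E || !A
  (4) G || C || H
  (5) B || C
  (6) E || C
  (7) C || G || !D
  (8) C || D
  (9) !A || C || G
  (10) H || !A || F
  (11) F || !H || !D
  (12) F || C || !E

No, unsatisfiable

Branch on E: set E = false.
Unit clause (!C) forces C = false.
That conflicts with the unit clause (C).
Backtrack on E: now try E = true.
Unit clause (A) forces A = true.
That conflicts with the unit clause (!A).
Either choice for E ends in contradiction.
No assignment satisfies every clause.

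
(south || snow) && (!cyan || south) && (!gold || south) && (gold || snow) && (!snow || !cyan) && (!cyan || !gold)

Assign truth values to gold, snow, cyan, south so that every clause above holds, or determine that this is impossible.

gold=true, snow=false, cyan=false, south=true

Suppose south = true.
Suppose gold = true.
The clause (!cyan) is unit, so cyan = false.
Every clause is now satisfied; snow is unconstrained.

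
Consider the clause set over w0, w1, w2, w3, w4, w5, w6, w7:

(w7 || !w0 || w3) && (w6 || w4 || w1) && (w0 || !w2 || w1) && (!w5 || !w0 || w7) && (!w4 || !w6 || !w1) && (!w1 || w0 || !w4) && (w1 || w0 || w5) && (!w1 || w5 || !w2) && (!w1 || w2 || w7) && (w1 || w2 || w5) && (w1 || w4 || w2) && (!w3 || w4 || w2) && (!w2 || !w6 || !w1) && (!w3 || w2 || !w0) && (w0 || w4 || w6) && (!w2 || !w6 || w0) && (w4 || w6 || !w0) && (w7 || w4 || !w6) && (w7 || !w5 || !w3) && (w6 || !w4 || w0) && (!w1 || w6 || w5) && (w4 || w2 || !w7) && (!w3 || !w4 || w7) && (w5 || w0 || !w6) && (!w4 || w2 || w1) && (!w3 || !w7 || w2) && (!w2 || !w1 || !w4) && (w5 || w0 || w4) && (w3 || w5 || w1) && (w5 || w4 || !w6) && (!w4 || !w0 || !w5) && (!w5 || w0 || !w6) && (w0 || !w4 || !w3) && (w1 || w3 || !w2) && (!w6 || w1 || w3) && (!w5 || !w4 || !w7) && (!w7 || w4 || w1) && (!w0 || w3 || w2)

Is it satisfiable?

Case w7 = true:
Case w4 = true:
The clause (!w5) is unit, so w5 = false.
Case w6 = false:
The clause (w0) is unit, so w0 = true.
The clause (!w1) is unit, so w1 = false.
The clause (w2) is unit, so w2 = true.
The clause (w3) is unit, so w3 = true.
This assignment satisfies each clause.
A satisfying assignment: w0: true, w1: false, w2: true, w3: true, w4: true, w5: false, w6: false, w7: true.

Satisfiable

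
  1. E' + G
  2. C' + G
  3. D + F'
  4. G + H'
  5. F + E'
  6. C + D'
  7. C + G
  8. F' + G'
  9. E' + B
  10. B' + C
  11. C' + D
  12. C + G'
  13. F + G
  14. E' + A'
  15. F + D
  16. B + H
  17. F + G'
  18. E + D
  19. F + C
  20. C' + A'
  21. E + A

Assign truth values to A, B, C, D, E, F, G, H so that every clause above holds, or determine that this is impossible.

UNSATISFIABLE

Case E = 0:
From the singleton clause (D), D = 1.
From the singleton clause (C), C = 1.
From the singleton clause (G), G = 1.
From the singleton clause (F'), F = 0.
Now (F) is unsatisfied and unit — conflict.
So E must be the other value — set E = 1.
From the singleton clause (G), G = 1.
From the singleton clause (F), F = 1.
Now (F') is unsatisfied and unit — conflict.
Either choice for E ends in contradiction.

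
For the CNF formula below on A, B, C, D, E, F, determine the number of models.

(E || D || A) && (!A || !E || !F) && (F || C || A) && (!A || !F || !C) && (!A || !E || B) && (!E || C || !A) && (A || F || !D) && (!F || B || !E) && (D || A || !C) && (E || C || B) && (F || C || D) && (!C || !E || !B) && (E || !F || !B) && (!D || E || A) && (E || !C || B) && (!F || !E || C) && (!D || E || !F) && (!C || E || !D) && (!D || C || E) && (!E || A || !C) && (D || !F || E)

1

There are 2^6 = 64 truth assignments over (A, B, C, D, E, F).
Split on E. With E = true, the clauses containing E are satisfied and !E drops from the rest; 0 of the 2^5 = 32 assignments to the other variables satisfy what remains.
With E = false, by the same count on the reduced clause set, 1 assignment works.
(One model: A=T, B=T, C=T, D=F, E=F, F=F.)
Total: 0 + 1 = 1.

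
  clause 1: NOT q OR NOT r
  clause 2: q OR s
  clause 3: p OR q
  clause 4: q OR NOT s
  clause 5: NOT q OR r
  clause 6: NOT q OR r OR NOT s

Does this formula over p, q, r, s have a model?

No

Branch on q: set q = false.
From the singleton clause (s), s = true.
That conflicts with the unit clause (NOT s).
That branch fails; take q = true instead.
From the singleton clause (NOT r), r = false.
That conflicts with the unit clause (r).
Neither q = true nor q = false works.
No assignment satisfies every clause.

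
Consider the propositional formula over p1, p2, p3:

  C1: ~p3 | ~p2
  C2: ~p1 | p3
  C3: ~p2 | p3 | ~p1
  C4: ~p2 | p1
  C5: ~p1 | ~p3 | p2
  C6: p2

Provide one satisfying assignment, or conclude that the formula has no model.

From the singleton clause (p2), p2 = 1.
From the singleton clause (~p3), p3 = 0.
From the singleton clause (~p1), p1 = 0.
Now (p1) is unsatisfied and unit — conflict.

UNSATISFIABLE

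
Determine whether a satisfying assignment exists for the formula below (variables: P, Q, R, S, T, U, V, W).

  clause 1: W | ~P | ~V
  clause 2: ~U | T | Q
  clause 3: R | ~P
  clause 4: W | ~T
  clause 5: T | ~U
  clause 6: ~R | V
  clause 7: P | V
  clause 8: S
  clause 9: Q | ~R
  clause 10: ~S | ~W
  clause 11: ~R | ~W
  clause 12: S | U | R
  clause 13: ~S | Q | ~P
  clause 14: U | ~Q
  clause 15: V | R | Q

Satisfiable

The clause (S) is unit, so S = 1.
The clause (~W) is unit, so W = 0.
The clause (~T) is unit, so T = 0.
The clause (~U) is unit, so U = 0.
The clause (~Q) is unit, so Q = 0.
The clause (~R) is unit, so R = 0.
The clause (~P) is unit, so P = 0.
The clause (V) is unit, so V = 1.
This assignment satisfies each clause.
A satisfying assignment: P ↦ 0,  Q ↦ 0,  R ↦ 0,  S ↦ 1,  T ↦ 0,  U ↦ 0,  V ↦ 1,  W ↦ 0.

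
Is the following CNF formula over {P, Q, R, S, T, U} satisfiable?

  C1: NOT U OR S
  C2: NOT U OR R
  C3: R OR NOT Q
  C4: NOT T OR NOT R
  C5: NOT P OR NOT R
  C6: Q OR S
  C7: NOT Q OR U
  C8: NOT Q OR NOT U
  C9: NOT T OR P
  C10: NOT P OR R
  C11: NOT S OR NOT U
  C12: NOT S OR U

Try U = false.
The clause (NOT Q) is unit, so Q = false.
The clause (S) is unit, so S = true.
That conflicts with the unit clause (NOT S).
Backtrack on U: now try U = true.
The clause (S) is unit, so S = true.
That conflicts with the unit clause (NOT S).
Either choice for U ends in contradiction.
No assignment satisfies every clause.

Unsatisfiable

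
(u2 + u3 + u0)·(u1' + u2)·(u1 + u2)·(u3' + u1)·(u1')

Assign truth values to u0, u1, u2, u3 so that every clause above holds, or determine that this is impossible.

The clause (u1') is unit, so u1 = 0.
The clause (u2) is unit, so u2 = 1.
The clause (u3') is unit, so u3 = 0.
No clause remains; u0 is free.

u0=0,  u1=0,  u2=1,  u3=0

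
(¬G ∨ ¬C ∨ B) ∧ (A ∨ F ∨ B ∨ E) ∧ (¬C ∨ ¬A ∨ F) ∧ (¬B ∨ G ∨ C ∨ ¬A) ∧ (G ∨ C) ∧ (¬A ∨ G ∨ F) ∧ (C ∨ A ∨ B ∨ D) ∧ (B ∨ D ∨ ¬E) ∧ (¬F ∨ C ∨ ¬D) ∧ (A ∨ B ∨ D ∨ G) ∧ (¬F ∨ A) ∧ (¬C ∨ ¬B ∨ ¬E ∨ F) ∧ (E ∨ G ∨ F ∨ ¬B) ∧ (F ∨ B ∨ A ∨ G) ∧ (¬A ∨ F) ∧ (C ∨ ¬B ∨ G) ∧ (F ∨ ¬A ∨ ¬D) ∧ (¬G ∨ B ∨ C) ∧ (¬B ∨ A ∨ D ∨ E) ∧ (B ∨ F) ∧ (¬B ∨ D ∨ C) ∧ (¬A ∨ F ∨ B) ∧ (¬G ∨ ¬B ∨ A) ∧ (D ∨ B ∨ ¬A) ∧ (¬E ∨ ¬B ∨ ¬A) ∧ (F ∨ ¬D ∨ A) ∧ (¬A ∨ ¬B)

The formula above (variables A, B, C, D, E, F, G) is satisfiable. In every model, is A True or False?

True

Suppose A = False.
(¬F) alone gives F = False.
(B) alone gives B = True.
(¬G) alone gives G = False.
(C) alone gives C = True.
(¬E) alone gives E = False.
Now (E) is unsatisfied and unit — conflict.
So every satisfying assignment has A = True.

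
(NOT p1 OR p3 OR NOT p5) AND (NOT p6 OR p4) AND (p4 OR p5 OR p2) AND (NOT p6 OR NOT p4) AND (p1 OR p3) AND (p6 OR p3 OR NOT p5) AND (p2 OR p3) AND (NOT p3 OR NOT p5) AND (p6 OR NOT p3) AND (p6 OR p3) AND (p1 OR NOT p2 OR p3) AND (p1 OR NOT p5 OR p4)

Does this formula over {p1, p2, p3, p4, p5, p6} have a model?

No, unsatisfiable

Try p6 = false.
(NOT p3) alone gives p3 = false.
That conflicts with the unit clause (p3).
That branch fails; take p6 = true instead.
(p4) alone gives p4 = true.
That conflicts with the unit clause (NOT p4).
Either choice for p6 ends in contradiction.
No assignment satisfies every clause.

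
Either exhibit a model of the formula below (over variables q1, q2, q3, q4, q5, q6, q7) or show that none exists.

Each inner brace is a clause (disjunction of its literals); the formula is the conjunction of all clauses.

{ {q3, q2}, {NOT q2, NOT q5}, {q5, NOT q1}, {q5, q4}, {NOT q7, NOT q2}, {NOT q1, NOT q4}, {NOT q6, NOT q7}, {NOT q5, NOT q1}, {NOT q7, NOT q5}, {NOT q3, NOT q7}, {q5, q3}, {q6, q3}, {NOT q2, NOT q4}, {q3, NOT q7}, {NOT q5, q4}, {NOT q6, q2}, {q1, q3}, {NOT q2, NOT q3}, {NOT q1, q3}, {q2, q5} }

Try q3 = true.
From the singleton clause (NOT q7), q7 = false.
From the singleton clause (NOT q2), q2 = false.
From the singleton clause (NOT q6), q6 = false.
From the singleton clause (q5), q5 = true.
From the singleton clause (NOT q1), q1 = false.
From the singleton clause (q4), q4 = true.
Every clause now holds.

q1=false, q2=false, q3=true, q4=true, q5=true, q6=false, q7=false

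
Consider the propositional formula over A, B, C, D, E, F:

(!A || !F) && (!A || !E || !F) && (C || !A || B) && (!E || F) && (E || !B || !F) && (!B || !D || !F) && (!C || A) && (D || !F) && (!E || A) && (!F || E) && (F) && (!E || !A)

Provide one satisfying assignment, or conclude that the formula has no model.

Unit clause (F) forces F = true.
Unit clause (!A) forces A = false.
Unit clause (!C) forces C = false.
Unit clause (D) forces D = true.
Unit clause (!B) forces B = false.
Unit clause (!E) forces E = false.
Now (E) is unsatisfied and unit — conflict.

UNSATISFIABLE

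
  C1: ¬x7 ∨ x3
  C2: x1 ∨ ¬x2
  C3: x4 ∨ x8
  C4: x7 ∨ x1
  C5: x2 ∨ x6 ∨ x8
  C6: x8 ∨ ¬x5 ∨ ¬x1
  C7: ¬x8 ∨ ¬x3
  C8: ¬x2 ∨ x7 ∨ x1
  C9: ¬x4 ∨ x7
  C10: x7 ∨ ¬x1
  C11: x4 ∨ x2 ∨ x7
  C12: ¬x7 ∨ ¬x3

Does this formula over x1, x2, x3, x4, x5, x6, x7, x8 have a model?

No

Suppose x7 = False.
Unit clause (x1) forces x1 = True.
Now (¬x1) is unsatisfied and unit — conflict.
So x7 must be the other value — set x7 = True.
Unit clause (x3) forces x3 = True.
Now (¬x3) is unsatisfied and unit — conflict.
Either choice for x7 ends in contradiction.
No assignment satisfies every clause.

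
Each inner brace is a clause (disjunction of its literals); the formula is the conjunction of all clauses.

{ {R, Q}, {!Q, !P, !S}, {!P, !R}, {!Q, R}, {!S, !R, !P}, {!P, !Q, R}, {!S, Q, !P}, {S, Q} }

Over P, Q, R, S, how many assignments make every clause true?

3

There are 2^4 = 16 truth assignments over (P, Q, R, S).
Check each against the 8 clauses (columns in the order P, Q, R, S):
  F F F F  ✗ fails (R || Q)
  F F F T  ✗ fails (R || Q)
  F F T F  ✗ fails (S || Q)
  F F T T  ✓ satisfies all
  F T F F  ✗ fails (!Q || R)
  F T F T  ✗ fails (!Q || R)
  F T T F  ✓ satisfies all
  F T T T  ✓ satisfies all
  T F F F  ✗ fails (R || Q)
  T F F T  ✗ fails (R || Q)
  T F T F  ✗ fails (!P || !R)
  T F T T  ✗ fails (!P || !R)
  T T F F  ✗ fails (!Q || R)
  T T F T  ✗ fails (!Q || !P || !S)
  T T T F  ✗ fails (!P || !R)
  T T T T  ✗ fails (!Q || !P || !S)
3 of the 16 rows are models.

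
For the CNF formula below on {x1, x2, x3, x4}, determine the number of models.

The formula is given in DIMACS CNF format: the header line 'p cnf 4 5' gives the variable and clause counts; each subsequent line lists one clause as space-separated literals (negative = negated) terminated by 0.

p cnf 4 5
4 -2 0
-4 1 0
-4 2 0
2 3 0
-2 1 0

4

There are 2^4 = 16 truth assignments over (x1, x2, x3, x4).
Check each against the 5 clauses (columns in the order x1, x2, x3, x4):
  F F F F  ✗ fails (x2 ∨ x3)
  F F F T  ✗ fails (¬x4 ∨ x1)
  F F T F  ✓ satisfies all
  F F T T  ✗ fails (¬x4 ∨ x1)
  F T F F  ✗ fails (x4 ∨ ¬x2)
  F T F T  ✗ fails (¬x4 ∨ x1)
  F T T F  ✗ fails (x4 ∨ ¬x2)
  F T T T  ✗ fails (¬x4 ∨ x1)
  T F F F  ✗ fails (x2 ∨ x3)
  T F F T  ✗ fails (¬x4 ∨ x2)
  T F T F  ✓ satisfies all
  T F T T  ✗ fails (¬x4 ∨ x2)
  T T F F  ✗ fails (x4 ∨ ¬x2)
  T T F T  ✓ satisfies all
  T T T F  ✗ fails (x4 ∨ ¬x2)
  T T T T  ✓ satisfies all
4 of the 16 rows are models.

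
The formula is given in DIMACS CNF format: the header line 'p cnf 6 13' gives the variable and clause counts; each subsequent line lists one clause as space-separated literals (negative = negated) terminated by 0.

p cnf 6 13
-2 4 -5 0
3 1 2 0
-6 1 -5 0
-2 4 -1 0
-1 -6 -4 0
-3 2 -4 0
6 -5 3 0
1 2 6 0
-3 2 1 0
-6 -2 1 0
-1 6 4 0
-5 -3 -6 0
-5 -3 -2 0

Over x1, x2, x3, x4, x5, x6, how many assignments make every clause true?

10

There are 2^6 = 64 truth assignments over (x1, x2, x3, x4, x5, x6).
Split on x5. With x5 = True, the clauses containing x5 are satisfied and ¬x5 drops from the rest; 1 of the 2^5 = 32 assignments to the other variables satisfy what remains.
With x5 = False, by the same count on the reduced clause set, 9 assignments work.
(One model: x1=F, x2=T, x3=F, x4=F, x5=F, x6=F.)
Total: 1 + 9 = 10.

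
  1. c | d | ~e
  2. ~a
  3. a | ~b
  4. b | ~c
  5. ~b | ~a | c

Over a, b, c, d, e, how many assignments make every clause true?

3

There are 2^5 = 32 truth assignments over (a, b, c, d, e).
Split on b. With b = 1, the clauses containing b are satisfied and ~b drops from the rest; 0 of the 2^4 = 16 assignments to the other variables satisfy what remains.
With b = 0, by the same count on the reduced clause set, 3 assignments work.
Total: 0 + 3 = 3.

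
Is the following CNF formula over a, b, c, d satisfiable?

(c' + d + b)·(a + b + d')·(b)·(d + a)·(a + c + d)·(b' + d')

From the singleton clause (b), b = 1.
From the singleton clause (d'), d = 0.
From the singleton clause (a), a = 1.
All clauses hold; c can take either value.
A satisfying assignment: a: 1; b: 1; c: 0; d: 0.

Yes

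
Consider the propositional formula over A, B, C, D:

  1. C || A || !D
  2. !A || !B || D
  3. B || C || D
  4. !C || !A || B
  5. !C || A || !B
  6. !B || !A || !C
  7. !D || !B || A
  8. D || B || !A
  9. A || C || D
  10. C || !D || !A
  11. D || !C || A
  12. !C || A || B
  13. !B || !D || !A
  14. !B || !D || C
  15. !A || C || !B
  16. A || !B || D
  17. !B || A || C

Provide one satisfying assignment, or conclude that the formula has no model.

UNSATISFIABLE

Case C = true:
Case A = false:
Unit clause (!B) forces B = false.
But (B) is also a unit clause — contradiction.
So A must be the other value — set A = true.
Unit clause (B) forces B = true.
But (!B) is also a unit clause — contradiction.
Either choice for A ends in contradiction.
So C must be the other value — set C = false.
Case A = true:
Unit clause (!D) forces D = false.
Unit clause (!B) forces B = false.
But (B) is also a unit clause — contradiction.
So A must be the other value — set A = false.
Unit clause (!D) forces D = false.
But (D) is also a unit clause — contradiction.
Either choice for A ends in contradiction.
Either choice for C ends in contradiction.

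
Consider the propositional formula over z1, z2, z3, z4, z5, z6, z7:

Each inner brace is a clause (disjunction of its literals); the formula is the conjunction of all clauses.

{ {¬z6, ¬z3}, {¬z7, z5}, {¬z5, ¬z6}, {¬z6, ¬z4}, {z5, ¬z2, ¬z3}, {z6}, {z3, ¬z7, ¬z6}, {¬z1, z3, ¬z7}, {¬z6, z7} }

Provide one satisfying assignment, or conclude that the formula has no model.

The clause (z6) is unit, so z6 = True.
The clause (¬z3) is unit, so z3 = False.
The clause (¬z5) is unit, so z5 = False.
The clause (¬z7) is unit, so z7 = False.
Now (z7) is unsatisfied and unit — conflict.

UNSATISFIABLE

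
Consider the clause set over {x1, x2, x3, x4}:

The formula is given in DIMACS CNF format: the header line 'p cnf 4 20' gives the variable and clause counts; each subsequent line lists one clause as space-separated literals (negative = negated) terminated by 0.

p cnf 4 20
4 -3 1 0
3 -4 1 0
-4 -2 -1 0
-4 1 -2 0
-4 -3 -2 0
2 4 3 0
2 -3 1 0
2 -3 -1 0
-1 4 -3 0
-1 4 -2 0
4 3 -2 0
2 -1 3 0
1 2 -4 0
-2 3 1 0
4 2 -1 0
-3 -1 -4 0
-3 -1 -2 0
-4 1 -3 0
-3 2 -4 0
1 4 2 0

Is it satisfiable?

No, unsatisfiable

Branch on x4: set x4 = True.
Branch on x3: set x3 = True.
The clause (¬x2) is unit, so x2 = False.
But (x2) is also a unit clause — contradiction.
Backtrack on x3: now try x3 = False.
The clause (x1) is unit, so x1 = True.
The clause (¬x2) is unit, so x2 = False.
But (x2) is also a unit clause — contradiction.
Neither x3 = True nor x3 = False works.
Backtrack on x4: now try x4 = False.
Branch on x3: set x3 = False.
The clause (x2) is unit, so x2 = True.
But (¬x2) is also a unit clause — contradiction.
Backtrack on x3: now try x3 = True.
The clause (x1) is unit, so x1 = True.
But (¬x1) is also a unit clause — contradiction.
Neither x3 = True nor x3 = False works.
Neither x4 = True nor x4 = False works.
No assignment satisfies every clause.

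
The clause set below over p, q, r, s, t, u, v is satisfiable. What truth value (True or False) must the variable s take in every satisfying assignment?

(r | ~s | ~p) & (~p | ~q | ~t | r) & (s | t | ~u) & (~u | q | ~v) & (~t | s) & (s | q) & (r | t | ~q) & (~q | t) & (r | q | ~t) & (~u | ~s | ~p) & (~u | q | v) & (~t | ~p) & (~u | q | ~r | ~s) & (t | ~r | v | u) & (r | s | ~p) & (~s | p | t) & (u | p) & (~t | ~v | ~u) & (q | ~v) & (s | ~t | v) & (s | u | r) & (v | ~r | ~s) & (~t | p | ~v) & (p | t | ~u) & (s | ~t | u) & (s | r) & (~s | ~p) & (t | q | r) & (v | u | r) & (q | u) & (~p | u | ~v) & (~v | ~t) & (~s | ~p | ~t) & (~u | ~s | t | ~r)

Suppose s = 0.
From the singleton clause (~t), t = 0.
From the singleton clause (~u), u = 0.
From the singleton clause (q), q = 1.
Now (~q) is unsatisfied and unit — conflict.
So every satisfying assignment has s = True.

True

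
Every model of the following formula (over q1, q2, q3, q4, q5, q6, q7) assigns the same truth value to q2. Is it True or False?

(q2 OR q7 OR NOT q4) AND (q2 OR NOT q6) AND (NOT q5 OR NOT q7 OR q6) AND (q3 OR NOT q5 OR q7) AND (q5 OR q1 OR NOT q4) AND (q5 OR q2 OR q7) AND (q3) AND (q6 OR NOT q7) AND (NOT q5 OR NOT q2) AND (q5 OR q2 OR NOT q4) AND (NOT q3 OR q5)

Suppose q2 = true.
Unit clause (q3) forces q3 = true.
Unit clause (NOT q5) forces q5 = false.
But (q5) is also a unit clause — contradiction.
So every satisfying assignment has q2 = False.

False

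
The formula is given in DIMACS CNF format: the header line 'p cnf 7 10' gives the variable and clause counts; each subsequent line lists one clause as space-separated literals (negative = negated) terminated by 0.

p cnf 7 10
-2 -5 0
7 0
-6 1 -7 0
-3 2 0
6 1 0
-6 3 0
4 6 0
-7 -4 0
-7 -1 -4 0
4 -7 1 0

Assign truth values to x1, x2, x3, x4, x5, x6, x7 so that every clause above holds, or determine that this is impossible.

From the singleton clause (x7), x7 = True.
From the singleton clause (¬x4), x4 = False.
From the singleton clause (x6), x6 = True.
From the singleton clause (x1), x1 = True.
From the singleton clause (x3), x3 = True.
From the singleton clause (x2), x2 = True.
From the singleton clause (¬x5), x5 = False.
Every clause now holds.

x1: True; x2: True; x3: True; x4: False; x5: False; x6: True; x7: True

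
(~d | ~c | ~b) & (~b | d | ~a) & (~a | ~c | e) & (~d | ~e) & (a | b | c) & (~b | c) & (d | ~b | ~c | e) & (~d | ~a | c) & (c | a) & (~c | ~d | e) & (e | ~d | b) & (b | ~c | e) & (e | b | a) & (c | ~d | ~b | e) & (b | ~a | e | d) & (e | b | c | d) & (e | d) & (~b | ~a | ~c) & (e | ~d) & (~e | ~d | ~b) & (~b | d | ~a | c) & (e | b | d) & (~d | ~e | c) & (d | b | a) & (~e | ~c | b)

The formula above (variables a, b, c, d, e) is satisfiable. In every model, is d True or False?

False

Suppose d = 1.
(~e) alone gives e = 0.
But (e) is also a unit clause — contradiction.
So every satisfying assignment has d = False.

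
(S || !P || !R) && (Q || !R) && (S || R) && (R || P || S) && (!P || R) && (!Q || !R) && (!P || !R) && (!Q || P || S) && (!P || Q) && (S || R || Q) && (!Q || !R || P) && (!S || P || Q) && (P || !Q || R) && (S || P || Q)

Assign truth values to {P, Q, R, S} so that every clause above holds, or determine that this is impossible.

Case Q = true:
From the singleton clause (!R), R = false.
From the singleton clause (S), S = true.
From the singleton clause (!P), P = false.
That conflicts with the unit clause (P).
Backtrack on Q: now try Q = false.
From the singleton clause (!R), R = false.
From the singleton clause (S), S = true.
From the singleton clause (!P), P = false.
That conflicts with the unit clause (P).
Either choice for Q ends in contradiction.

UNSATISFIABLE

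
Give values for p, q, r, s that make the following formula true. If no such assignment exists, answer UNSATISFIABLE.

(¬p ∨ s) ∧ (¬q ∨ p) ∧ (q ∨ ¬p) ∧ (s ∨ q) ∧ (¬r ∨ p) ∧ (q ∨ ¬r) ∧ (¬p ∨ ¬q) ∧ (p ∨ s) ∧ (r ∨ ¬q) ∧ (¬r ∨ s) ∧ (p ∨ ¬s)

Branch on p: set p = False.
(¬q) alone gives q = False.
(s) alone gives s = True.
But (¬s) is also a unit clause — contradiction.
So p must be the other value — set p = True.
(s) alone gives s = True.
(q) alone gives q = True.
But (¬q) is also a unit clause — contradiction.
Both values of p lead to a conflict.

UNSATISFIABLE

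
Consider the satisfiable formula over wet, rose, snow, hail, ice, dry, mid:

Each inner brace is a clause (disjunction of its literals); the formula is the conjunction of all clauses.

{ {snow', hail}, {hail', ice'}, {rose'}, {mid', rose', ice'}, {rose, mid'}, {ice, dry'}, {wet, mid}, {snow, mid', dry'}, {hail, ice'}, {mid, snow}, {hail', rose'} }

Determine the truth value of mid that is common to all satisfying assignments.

False

Suppose mid = 1.
Unit clause (rose') forces rose = 0.
Now (rose) is unsatisfied and unit — conflict.
So every satisfying assignment has mid = False.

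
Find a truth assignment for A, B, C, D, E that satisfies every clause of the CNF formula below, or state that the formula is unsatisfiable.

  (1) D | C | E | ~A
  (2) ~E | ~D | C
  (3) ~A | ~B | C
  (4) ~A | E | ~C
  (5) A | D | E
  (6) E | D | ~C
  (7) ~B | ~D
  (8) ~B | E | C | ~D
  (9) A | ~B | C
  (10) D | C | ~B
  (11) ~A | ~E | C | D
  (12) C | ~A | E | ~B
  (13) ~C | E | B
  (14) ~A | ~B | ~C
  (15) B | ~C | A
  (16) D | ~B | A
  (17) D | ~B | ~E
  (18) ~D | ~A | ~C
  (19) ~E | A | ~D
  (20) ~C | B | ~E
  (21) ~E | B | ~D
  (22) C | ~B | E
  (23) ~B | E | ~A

Try B = 0.
Try C = 0.
Try E = 0.
Try D = 1.
No clause remains; A is free.

A: 1; B: 0; C: 0; D: 1; E: 0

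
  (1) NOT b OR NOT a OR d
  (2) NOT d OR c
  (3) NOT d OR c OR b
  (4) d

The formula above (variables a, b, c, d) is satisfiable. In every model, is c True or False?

True

Suppose c = false.
The clause (NOT d) is unit, so d = false.
But (d) is also a unit clause — contradiction.
So every satisfying assignment has c = True.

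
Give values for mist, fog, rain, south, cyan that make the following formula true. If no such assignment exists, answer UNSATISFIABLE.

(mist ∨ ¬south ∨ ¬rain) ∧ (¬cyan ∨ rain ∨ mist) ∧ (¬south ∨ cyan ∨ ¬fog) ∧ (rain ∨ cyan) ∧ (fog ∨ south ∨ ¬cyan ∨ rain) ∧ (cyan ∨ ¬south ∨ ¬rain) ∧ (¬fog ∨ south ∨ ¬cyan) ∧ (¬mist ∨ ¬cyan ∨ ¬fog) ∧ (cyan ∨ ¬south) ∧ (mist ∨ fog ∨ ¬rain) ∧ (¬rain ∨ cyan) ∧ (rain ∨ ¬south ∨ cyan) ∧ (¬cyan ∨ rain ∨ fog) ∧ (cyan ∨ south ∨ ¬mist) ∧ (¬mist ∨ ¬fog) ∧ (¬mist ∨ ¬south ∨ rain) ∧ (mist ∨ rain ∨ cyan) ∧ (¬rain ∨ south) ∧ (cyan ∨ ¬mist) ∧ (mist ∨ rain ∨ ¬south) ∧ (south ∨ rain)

mist: True,  fog: False,  rain: True,  south: True,  cyan: True

Case rain = True:
(cyan) alone gives cyan = True.
(south) alone gives south = True.
(mist) alone gives mist = True.
(¬fog) alone gives fog = False.
Every clause now holds.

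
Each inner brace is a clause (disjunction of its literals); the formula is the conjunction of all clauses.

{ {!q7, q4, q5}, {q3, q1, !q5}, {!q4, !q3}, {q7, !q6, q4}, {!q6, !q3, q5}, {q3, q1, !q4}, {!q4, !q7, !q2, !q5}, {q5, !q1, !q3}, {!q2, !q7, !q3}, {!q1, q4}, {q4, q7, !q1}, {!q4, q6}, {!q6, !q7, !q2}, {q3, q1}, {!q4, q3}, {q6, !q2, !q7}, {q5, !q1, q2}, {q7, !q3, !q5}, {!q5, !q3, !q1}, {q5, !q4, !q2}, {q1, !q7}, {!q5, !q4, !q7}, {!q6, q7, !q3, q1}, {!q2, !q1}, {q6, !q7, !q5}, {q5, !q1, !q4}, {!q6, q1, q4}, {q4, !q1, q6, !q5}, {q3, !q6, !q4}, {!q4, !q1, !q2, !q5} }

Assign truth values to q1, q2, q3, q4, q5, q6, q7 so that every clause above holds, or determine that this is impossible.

Suppose q4 = false.
(!q1) alone gives q1 = false.
(q3) alone gives q3 = true.
(!q7) alone gives q7 = false.
(!q6) alone gives q6 = false.
(!q5) alone gives q5 = false.
No clause remains; q2 is free.

q1 ↦ false; q2 ↦ true; q3 ↦ true; q4 ↦ false; q5 ↦ false; q6 ↦ false; q7 ↦ false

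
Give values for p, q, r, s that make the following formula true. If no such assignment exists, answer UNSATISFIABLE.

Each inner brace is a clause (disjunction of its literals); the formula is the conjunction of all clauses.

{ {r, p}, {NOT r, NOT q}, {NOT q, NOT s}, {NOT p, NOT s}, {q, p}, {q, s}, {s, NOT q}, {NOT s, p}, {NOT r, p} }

UNSATISFIABLE

Branch on r: set r = true.
From the singleton clause (NOT q), q = false.
From the singleton clause (p), p = true.
From the singleton clause (NOT s), s = false.
But (s) is also a unit clause — contradiction.
That branch fails; take r = false instead.
From the singleton clause (p), p = true.
From the singleton clause (NOT s), s = false.
From the singleton clause (q), q = true.
But (NOT q) is also a unit clause — contradiction.
Either choice for r ends in contradiction.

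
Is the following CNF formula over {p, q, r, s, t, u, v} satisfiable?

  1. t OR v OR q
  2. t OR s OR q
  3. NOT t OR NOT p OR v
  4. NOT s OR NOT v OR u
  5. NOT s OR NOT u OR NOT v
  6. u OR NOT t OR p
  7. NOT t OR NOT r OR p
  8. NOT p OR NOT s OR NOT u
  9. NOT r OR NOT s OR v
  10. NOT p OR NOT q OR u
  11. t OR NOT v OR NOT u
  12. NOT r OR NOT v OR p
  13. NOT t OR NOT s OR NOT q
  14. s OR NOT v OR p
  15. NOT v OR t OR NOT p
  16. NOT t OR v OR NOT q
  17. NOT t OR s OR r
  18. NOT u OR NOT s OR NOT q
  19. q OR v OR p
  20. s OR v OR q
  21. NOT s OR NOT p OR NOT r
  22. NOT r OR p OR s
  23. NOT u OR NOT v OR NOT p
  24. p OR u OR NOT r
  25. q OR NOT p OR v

Satisfiable

Branch on t: set t = true.
Branch on p: set p = true.
The clause (v) is unit, so v = true.
The clause (NOT u) is unit, so u = false.
The clause (NOT s) is unit, so s = false.
The clause (NOT q) is unit, so q = false.
The clause (r) is unit, so r = true.
Every clause now holds.
A satisfying assignment: p: true; q: false; r: true; s: false; t: true; u: false; v: true.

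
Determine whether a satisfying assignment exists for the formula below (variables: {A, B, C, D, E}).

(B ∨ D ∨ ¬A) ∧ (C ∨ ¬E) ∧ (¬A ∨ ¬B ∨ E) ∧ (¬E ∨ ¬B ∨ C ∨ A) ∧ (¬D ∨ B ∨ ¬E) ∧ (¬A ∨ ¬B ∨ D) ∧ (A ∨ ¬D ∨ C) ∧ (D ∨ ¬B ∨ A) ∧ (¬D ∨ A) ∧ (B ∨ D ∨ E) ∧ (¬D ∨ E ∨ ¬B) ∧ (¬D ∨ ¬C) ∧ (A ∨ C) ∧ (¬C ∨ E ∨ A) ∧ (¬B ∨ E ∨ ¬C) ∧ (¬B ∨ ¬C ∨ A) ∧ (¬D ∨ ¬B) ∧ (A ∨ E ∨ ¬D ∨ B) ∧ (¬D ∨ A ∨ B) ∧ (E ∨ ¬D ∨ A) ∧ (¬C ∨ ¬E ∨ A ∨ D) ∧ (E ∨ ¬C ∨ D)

Case C = False:
Unit clause (¬E) forces E = False.
Unit clause (A) forces A = True.
Unit clause (¬B) forces B = False.
Unit clause (D) forces D = True.
This assignment satisfies each clause.
A satisfying assignment: A: True, B: False, C: False, D: True, E: False.

Yes, satisfiable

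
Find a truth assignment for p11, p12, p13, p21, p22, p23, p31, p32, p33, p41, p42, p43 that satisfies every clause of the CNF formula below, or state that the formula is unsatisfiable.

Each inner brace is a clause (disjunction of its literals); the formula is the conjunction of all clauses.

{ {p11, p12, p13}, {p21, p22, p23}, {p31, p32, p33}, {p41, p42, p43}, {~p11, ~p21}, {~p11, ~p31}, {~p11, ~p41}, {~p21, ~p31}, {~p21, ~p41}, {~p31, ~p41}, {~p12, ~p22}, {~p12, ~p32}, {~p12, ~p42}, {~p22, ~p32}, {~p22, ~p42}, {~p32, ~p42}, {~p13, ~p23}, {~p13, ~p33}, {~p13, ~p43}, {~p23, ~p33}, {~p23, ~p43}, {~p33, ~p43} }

UNSATISFIABLE

Case p11 = 0:
Case p12 = 1:
From the singleton clause (~p22), p22 = 0.
From the singleton clause (~p32), p32 = 0.
From the singleton clause (~p42), p42 = 0.
Case p21 = 1:
From the singleton clause (~p31), p31 = 0.
From the singleton clause (p33), p33 = 1.
From the singleton clause (~p41), p41 = 0.
From the singleton clause (p43), p43 = 1.
That conflicts with the unit clause (~p43).
So p21 must be the other value — set p21 = 0.
From the singleton clause (p23), p23 = 1.
From the singleton clause (~p13), p13 = 0.
From the singleton clause (~p33), p33 = 0.
From the singleton clause (p31), p31 = 1.
From the singleton clause (~p41), p41 = 0.
From the singleton clause (p43), p43 = 1.
That conflicts with the unit clause (~p43).
Either choice for p21 ends in contradiction.
So p12 must be the other value — set p12 = 0.
From the singleton clause (p13), p13 = 1.
From the singleton clause (~p23), p23 = 0.
From the singleton clause (~p33), p33 = 0.
From the singleton clause (~p43), p43 = 0.
Case p21 = 1:
From the singleton clause (~p31), p31 = 0.
From the singleton clause (p32), p32 = 1.
From the singleton clause (~p41), p41 = 0.
From the singleton clause (p42), p42 = 1.
That conflicts with the unit clause (~p42).
So p21 must be the other value — set p21 = 0.
From the singleton clause (p22), p22 = 1.
From the singleton clause (~p32), p32 = 0.
From the singleton clause (p31), p31 = 1.
From the singleton clause (~p41), p41 = 0.
From the singleton clause (p42), p42 = 1.
That conflicts with the unit clause (~p42).
Either choice for p21 ends in contradiction.
Either choice for p12 ends in contradiction.
So p11 must be the other value — set p11 = 1.
From the singleton clause (~p21), p21 = 0.
From the singleton clause (~p31), p31 = 0.
From the singleton clause (~p41), p41 = 0.
Case p22 = 1:
From the singleton clause (~p12), p12 = 0.
From the singleton clause (~p32), p32 = 0.
From the singleton clause (p33), p33 = 1.
From the singleton clause (~p42), p42 = 0.
From the singleton clause (p43), p43 = 1.
That conflicts with the unit clause (~p43).
So p22 must be the other value — set p22 = 0.
From the singleton clause (p23), p23 = 1.
From the singleton clause (~p13), p13 = 0.
From the singleton clause (~p33), p33 = 0.
From the singleton clause (p32), p32 = 1.
From the singleton clause (~p12), p12 = 0.
From the singleton clause (~p42), p42 = 0.
From the singleton clause (p43), p43 = 1.
That conflicts with the unit clause (~p43).
Either choice for p22 ends in contradiction.
Either choice for p11 ends in contradiction.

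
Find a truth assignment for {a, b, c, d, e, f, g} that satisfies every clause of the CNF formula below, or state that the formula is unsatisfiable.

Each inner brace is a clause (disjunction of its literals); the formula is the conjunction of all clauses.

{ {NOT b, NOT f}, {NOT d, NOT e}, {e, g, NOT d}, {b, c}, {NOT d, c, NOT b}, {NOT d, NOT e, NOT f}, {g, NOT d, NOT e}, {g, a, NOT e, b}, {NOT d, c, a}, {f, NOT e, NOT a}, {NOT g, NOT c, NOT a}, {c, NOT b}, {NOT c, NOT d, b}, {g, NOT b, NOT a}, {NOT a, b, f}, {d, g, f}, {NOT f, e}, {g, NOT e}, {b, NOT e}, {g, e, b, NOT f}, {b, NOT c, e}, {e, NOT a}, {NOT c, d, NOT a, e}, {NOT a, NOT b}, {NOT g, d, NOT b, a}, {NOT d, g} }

Suppose b = true.
(NOT f) alone gives f = false.
(c) alone gives c = true.
(NOT a) alone gives a = false.
Suppose d = true.
(NOT e) alone gives e = false.
(g) alone gives g = true.
This assignment satisfies each clause.

a=false, b=true, c=true, d=true, e=false, f=false, g=true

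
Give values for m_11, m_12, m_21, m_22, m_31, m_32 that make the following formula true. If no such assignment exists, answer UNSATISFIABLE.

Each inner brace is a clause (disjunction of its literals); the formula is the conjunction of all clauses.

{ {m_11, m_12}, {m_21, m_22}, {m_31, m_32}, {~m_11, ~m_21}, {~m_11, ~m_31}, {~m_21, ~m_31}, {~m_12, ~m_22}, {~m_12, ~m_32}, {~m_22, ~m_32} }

UNSATISFIABLE

Case m_11 = 1:
(~m_21) alone gives m_21 = 0.
(m_22) alone gives m_22 = 1.
(~m_31) alone gives m_31 = 0.
(m_32) alone gives m_32 = 1.
That conflicts with the unit clause (~m_32).
Undo m_11 and try m_11 = 0.
(m_12) alone gives m_12 = 1.
(~m_22) alone gives m_22 = 0.
(m_21) alone gives m_21 = 1.
(~m_31) alone gives m_31 = 0.
(m_32) alone gives m_32 = 1.
That conflicts with the unit clause (~m_32).
Neither m_11 = 1 nor m_11 = 0 works.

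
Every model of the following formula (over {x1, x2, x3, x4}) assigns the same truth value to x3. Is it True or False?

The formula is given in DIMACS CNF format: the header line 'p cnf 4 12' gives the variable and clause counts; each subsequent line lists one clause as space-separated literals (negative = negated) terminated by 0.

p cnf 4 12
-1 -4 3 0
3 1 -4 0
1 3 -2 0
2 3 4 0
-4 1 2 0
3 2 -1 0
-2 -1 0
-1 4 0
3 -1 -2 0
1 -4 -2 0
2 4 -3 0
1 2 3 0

True

Suppose x3 = False.
Suppose x1 = False.
The clause (¬x4) is unit, so x4 = False.
The clause (¬x2) is unit, so x2 = False.
But (x2) is also a unit clause — contradiction.
That branch fails; take x1 = True instead.
The clause (¬x4) is unit, so x4 = False.
But (x4) is also a unit clause — contradiction.
Neither x1 = True nor x1 = False works.
So every satisfying assignment has x3 = True.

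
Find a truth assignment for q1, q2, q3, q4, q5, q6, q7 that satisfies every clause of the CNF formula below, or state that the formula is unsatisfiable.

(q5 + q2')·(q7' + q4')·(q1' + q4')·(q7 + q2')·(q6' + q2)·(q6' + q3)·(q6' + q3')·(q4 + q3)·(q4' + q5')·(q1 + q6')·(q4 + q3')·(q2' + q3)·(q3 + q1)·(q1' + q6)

q1=0; q2=0; q3=1; q4=1; q5=0; q6=0; q7=0

Try q5 = 0.
The clause (q2') is unit, so q2 = 0.
The clause (q6') is unit, so q6 = 0.
The clause (q1') is unit, so q1 = 0.
The clause (q3) is unit, so q3 = 1.
The clause (q4) is unit, so q4 = 1.
The clause (q7') is unit, so q7 = 0.
Every clause now holds.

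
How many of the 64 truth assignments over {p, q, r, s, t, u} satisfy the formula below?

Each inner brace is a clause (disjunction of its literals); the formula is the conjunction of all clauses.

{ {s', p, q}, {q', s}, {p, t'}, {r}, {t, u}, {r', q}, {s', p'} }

1

There are 2^6 = 64 truth assignments over (p, q, r, s, t, u).
Split on q. With q = 1, the clauses containing q are satisfied and q' drops from the rest; 1 of the 2^5 = 32 assignments to the other variables satisfy what remains.
With q = 0, by the same count on the reduced clause set, 0 assignments work.
Total: 1 + 0 = 1.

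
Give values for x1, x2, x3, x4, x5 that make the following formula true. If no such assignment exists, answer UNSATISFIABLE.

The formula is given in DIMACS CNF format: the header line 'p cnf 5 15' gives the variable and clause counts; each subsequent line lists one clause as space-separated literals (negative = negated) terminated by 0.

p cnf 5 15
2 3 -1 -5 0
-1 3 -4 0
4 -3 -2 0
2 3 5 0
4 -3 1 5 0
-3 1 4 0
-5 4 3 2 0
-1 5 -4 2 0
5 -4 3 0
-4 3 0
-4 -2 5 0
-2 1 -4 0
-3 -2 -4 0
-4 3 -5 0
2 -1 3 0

x1: True; x2: False; x3: True; x4: True; x5: True

Try x4 = True.
Unit clause (x3) forces x3 = True.
Unit clause (¬x2) forces x2 = False.
Try x1 = True.
Unit clause (x5) forces x5 = True.
Every clause now holds.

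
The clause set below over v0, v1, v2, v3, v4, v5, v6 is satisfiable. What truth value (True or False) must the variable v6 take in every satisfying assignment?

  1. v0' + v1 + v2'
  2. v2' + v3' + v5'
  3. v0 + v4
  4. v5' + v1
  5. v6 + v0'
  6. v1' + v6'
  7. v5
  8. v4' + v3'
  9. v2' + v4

False

Suppose v6 = 1.
From the singleton clause (v1'), v1 = 0.
From the singleton clause (v5'), v5 = 0.
That conflicts with the unit clause (v5).
So every satisfying assignment has v6 = False.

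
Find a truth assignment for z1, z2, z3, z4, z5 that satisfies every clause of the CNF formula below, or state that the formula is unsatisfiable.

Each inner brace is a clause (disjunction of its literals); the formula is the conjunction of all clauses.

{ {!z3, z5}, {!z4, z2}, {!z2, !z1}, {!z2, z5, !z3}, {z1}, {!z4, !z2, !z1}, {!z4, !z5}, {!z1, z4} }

(z1) alone gives z1 = true.
(!z2) alone gives z2 = false.
(!z4) alone gives z4 = false.
Now (z4) is unsatisfied and unit — conflict.

UNSATISFIABLE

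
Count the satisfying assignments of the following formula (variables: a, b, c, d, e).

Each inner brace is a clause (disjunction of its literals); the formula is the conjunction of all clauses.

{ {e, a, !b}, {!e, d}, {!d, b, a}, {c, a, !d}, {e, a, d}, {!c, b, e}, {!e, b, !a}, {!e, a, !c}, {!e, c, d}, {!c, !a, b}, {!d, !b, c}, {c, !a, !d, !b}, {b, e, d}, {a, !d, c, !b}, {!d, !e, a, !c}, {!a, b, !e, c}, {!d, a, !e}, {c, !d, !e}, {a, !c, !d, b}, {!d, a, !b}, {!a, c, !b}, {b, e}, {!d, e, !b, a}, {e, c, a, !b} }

3

There are 2^5 = 32 truth assignments over (a, b, c, d, e).
Split on b. With b = true, the clauses containing b are satisfied and !b drops from the rest; 3 of the 2^4 = 16 assignments to the other variables satisfy what remains.
With b = false, by the same count on the reduced clause set, 0 assignments work.
Total: 3 + 0 = 3.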